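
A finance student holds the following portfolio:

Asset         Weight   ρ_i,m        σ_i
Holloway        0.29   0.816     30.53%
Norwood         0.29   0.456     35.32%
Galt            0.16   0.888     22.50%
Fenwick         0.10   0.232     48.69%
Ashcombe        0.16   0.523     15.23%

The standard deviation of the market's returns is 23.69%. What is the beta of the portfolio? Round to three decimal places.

0.739

β_Holloway = 0.816 × 30.53% / 23.69% = 1.0516
β_Norwood = 0.456 × 35.32% / 23.69% = 0.6799
β_Galt = 0.888 × 22.50% / 23.69% = 0.8434
β_Fenwick = 0.232 × 48.69% / 23.69% = 0.4768
β_Ashcombe = 0.523 × 15.23% / 23.69% = 0.3362
β_P = Σ w_i β_i = 0.29×1.0516 + 0.29×0.6799 + 0.16×0.8434 + 0.10×0.4768 + 0.16×0.3362 = 0.7386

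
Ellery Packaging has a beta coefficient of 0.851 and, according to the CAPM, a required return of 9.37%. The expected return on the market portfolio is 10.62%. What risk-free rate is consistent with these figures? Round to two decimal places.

E(R) = R_f + β(E(R_m) − R_f) = R_f(1 − β) + β·E(R_m)
9.37% = R_f × (1 − 0.851) + 0.851 × 10.62%
9.37% = R_f × 0.149 + 9.03762%
R_f = (9.37% − 9.03762%) / 0.149 = 2.23%

2.23%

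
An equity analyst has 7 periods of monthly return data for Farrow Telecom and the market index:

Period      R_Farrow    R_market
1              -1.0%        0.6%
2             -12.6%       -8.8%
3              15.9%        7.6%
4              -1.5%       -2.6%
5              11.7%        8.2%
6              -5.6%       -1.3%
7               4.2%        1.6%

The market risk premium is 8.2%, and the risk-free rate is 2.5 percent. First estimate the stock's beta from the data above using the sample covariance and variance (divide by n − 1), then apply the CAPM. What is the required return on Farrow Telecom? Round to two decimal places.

Mean R_i = (-1.0 − 12.6 + 15.9 − 1.5 + 11.7 − 5.6 + 4.2) / 7 = 1.5857%
Mean R_m = (0.6 − 8.8 + 7.6 − 2.6 + 8.2 − 1.3 + 1.6) / 7 = 0.7571%
Σ(R_i − R̄_i)(R_m − R̄_m) = 336.5557  ⇒  Cov = 336.5557 / 6 = 56.0926
Σ(R_m − R̄_m)² = 209.7971  ⇒  Var(R_m) = 209.7971 / 6 = 34.9662
β = Cov / Var(R_m) = 56.0926 / 34.9662 = 1.6042
E(R) = R_f + β × MRP = 2.5% + 1.6042 × 8.2% = 15.65%

15.65%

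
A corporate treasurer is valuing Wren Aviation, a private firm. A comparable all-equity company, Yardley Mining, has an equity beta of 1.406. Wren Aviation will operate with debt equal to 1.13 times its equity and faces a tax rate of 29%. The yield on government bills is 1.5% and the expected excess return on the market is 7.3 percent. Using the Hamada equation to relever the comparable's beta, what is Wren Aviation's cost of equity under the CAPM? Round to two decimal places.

20.00%

β_L = β_U × [1 + (1 − t)(D/E)] = 1.406 × [1 + (1 − 0.29) × 1.13]
    = 1.406 × [1 + 0.71 × 1.13] = 1.406 × 1.8023 = 2.5340
E(R) = R_f + β_L × MRP = 1.5% + 2.5340 × 7.3% = 20.00%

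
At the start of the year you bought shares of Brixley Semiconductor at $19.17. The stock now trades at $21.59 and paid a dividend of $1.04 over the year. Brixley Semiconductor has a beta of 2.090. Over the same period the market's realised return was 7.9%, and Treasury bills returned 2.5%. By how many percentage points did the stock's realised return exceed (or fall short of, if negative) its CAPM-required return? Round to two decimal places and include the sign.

Realised HPR = (P1 + D1 − P0) / P0 = (21.59 + 1.04 − 19.17) / 19.17 = 3.46 / 19.17 = 18.0490%
MRP = 7.9% − 2.5% = 5.40%
CAPM required = R_f + β·MRP = 2.5% + 2.090 × 5.4% = 13.7860%
α = realised − required = 18.0490% − 13.7860% = +4.26%

+4.26%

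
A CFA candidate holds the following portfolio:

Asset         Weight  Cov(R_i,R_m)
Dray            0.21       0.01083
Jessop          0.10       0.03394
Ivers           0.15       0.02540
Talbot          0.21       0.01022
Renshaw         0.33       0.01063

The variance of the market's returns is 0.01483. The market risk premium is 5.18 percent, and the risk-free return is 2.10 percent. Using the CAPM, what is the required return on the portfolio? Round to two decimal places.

7.39%

β_Dray = 0.01083 / 0.01483 = 0.7303
β_Jessop = 0.03394 / 0.01483 = 2.2886
β_Ivers = 0.02540 / 0.01483 = 1.7127
β_Talbot = 0.01022 / 0.01483 = 0.6891
β_Renshaw = 0.01063 / 0.01483 = 0.7168
β_P = Σ w_i β_i = 0.21×0.7303 + 0.10×2.2886 + 0.15×1.7127 + 0.21×0.6891 + 0.33×0.7168 = 1.0204
E(R_P) = R_f + β_P × MRP = 2.10% + 1.0204 × 5.18% = 7.39%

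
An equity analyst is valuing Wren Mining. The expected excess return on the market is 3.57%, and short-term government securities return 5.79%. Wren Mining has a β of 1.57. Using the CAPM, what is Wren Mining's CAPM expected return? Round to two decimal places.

11.39%

E(R) = R_f + β × MRP = 5.79% + 1.57 × 3.57% = 11.39%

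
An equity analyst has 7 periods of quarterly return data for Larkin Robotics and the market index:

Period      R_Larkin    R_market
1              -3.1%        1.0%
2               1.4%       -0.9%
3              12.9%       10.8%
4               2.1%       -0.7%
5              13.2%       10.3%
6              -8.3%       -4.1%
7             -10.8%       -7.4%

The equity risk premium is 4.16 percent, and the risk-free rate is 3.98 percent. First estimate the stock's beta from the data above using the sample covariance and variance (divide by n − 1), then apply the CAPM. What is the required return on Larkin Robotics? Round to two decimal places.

9.44%

Mean R_i = (-3.1 + 1.4 + 12.9 + 2.1 + 13.2 − 8.3 − 10.8) / 7 = 1.0571%
Mean R_m = (1.0 − 0.9 + 10.8 − 0.7 + 10.3 − 4.1 − 7.4) / 7 = 1.2857%
Σ(R_i − R̄_i)(R_m − R̄_m) = 373.8857  ⇒  Cov = 373.8857 / 6 = 62.3143
Σ(R_m − R̄_m)² = 285.0286  ⇒  Var(R_m) = 285.0286 / 6 = 47.5048
β = Cov / Var(R_m) = 62.3143 / 47.5048 = 1.3117
E(R) = R_f + β × MRP = 3.98% + 1.3117 × 4.16% = 9.44%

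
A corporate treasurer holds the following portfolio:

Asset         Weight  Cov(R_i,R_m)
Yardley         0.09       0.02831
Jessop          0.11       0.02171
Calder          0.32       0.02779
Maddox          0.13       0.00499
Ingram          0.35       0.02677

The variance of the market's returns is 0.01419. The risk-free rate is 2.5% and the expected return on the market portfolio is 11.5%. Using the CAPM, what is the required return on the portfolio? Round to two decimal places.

β_Yardley = 0.02831 / 0.01419 = 1.9951
β_Jessop = 0.02171 / 0.01419 = 1.5300
β_Calder = 0.02779 / 0.01419 = 1.9584
β_Maddox = 0.00499 / 0.01419 = 0.3517
β_Ingram = 0.02677 / 0.01419 = 1.8865
β_P = Σ w_i β_i = 0.09×1.9951 + 0.11×1.5300 + 0.32×1.9584 + 0.13×0.3517 + 0.35×1.8865 = 1.6805
MRP = 11.5% − 2.5% = 9.00%
E(R_P) = R_f + β_P × MRP = 2.5% + 1.6805 × 9.0% = 17.62%

17.62%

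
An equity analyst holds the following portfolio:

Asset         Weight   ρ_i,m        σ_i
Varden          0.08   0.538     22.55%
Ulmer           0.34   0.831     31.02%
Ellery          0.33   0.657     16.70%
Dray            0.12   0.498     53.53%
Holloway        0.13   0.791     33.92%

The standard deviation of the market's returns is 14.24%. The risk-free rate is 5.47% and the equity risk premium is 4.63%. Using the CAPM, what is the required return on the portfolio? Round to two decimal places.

β_Varden = 0.538 × 22.55% / 14.24% = 0.8520
β_Ulmer = 0.831 × 31.02% / 14.24% = 1.8102
β_Ellery = 0.657 × 16.70% / 14.24% = 0.7705
β_Dray = 0.498 × 53.53% / 14.24% = 1.8720
β_Holloway = 0.791 × 33.92% / 14.24% = 1.8842
β_P = Σ w_i β_i = 0.08×0.8520 + 0.34×1.8102 + 0.33×0.7705 + 0.12×1.8720 + 0.13×1.8842 = 1.4075
E(R_P) = R_f + β_P × MRP = 5.47% + 1.4075 × 4.63% = 11.99%

11.99%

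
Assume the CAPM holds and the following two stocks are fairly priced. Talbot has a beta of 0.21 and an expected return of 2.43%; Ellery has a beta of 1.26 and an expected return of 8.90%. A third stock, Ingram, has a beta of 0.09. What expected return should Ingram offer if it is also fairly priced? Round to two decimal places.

1.69%

MRP (SML slope) = (8.90% − 2.43%) / (1.26 − 0.21) = 6.47% / 1.05 = 6.1619%
R_f (intercept) = 2.43% − 0.21 × 6.1619% = 1.1360%
E(R_Ingram) = R_f + β × MRP = 1.1360% + 0.09 × 6.1619% = 1.69%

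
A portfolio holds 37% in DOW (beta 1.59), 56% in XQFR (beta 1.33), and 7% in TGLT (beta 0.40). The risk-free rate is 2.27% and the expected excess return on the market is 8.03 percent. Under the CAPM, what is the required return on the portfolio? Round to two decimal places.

β_P = Σ w_i β_i = 0.37×1.59 + 0.56×1.33 + 0.07×0.40 = 1.3611
E(R_P) = R_f + β_P × MRP = 2.27% + 1.3611 × 8.03% = 13.20%

13.20%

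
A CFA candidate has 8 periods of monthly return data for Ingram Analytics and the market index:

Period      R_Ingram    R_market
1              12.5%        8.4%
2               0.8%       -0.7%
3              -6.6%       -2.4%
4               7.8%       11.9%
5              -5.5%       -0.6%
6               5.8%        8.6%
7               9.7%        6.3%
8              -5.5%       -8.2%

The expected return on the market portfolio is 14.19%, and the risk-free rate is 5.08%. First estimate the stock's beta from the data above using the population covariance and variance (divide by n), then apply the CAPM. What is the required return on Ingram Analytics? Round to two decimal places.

Mean R_i = (12.5 + 0.8 − 6.6 + 7.8 − 5.5 + 5.8 + 9.7 − 5.5) / 8 = 2.3750%
Mean R_m = (8.4 − 0.7 − 2.4 + 11.9 − 0.6 + 8.6 + 6.3 − 8.2) / 8 = 2.9125%
Σ(R_i − R̄_i)(R_m − R̄_m) = 317.1525  ⇒  Cov = 317.1525 / 8 = 39.6441
Σ(R_m − R̄_m)² = 331.8088  ⇒  Var(R_m) = 331.8088 / 8 = 41.4761
β = Cov / Var(R_m) = 39.6441 / 41.4761 = 0.9558
MRP = 14.19% − 5.08% = 9.11%
E(R) = R_f + β × MRP = 5.08% + 0.9558 × 9.11% = 13.79%

13.79%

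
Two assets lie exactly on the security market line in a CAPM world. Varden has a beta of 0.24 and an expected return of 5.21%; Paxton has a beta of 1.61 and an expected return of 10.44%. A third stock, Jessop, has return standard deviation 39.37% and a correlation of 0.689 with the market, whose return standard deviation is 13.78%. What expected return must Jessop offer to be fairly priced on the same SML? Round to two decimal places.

MRP = (10.44% − 5.21%) / (1.61 − 0.24) = 3.8175%
R_f = 5.21% − 0.24 × 3.8175% = 4.2938%
β_Jessop = ρ·σ_i/σ_m = 0.689 × 39.37 / 13.78 = 1.9685
E(R_Jessop) = R_f + β × MRP = 4.2938% + 1.9685 × 3.8175% = 11.81%

11.81%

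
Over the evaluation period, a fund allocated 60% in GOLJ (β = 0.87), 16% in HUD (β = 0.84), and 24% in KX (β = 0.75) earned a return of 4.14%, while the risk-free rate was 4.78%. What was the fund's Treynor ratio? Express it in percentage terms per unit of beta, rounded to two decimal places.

-0.77%

β_P = 0.60×0.87 + 0.16×0.84 + 0.24×0.75 = 0.8364
Treynor = (R_P − R_f) / β_P = (4.14% − 4.78%) / 0.8364 = -0.64% / 0.8364 = -0.77%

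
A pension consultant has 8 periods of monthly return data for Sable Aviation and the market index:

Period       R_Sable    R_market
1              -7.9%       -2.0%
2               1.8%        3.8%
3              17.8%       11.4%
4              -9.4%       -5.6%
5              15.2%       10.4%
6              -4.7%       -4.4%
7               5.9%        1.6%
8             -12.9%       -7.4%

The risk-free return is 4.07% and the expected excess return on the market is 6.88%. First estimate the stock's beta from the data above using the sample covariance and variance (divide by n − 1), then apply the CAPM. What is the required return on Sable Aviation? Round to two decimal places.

Mean R_i = (-7.9 + 1.8 + 17.8 − 9.4 + 15.2 − 4.7 + 5.9 − 12.9) / 8 = 0.7250%
Mean R_m = (-2.0 + 3.8 + 11.4 − 5.6 + 10.4 − 4.4 + 1.6 − 7.4) / 8 = 0.9750%
Σ(R_i − R̄_i)(R_m − R̄_m) = 556.2050  ⇒  Cov = 556.2050 / 7 = 79.4579
Σ(R_m − R̄_m)² = 356.9950  ⇒  Var(R_m) = 356.9950 / 7 = 50.9993
β = Cov / Var(R_m) = 79.4579 / 50.9993 = 1.5580
E(R) = R_f + β × MRP = 4.07% + 1.5580 × 6.88% = 14.79%

14.79%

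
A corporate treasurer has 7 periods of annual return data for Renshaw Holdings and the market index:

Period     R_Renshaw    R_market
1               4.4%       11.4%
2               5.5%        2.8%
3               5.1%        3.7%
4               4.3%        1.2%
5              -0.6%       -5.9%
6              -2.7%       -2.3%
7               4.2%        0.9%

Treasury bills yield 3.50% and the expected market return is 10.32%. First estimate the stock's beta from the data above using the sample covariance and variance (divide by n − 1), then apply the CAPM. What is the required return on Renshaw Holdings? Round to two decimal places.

6.21%

Mean R_i = (4.4 + 5.5 + 5.1 + 4.3 − 0.6 − 2.7 + 4.2) / 7 = 2.8857%
Mean R_m = (11.4 + 2.8 + 3.7 + 1.2 − 5.9 − 2.3 + 0.9) / 7 = 1.6857%
Σ(R_i − R̄_i)(R_m − R̄_m) = 69.0686  ⇒  Cov = 69.0686 / 6 = 11.5114
Σ(R_m − R̄_m)² = 173.9486  ⇒  Var(R_m) = 173.9486 / 6 = 28.9914
β = Cov / Var(R_m) = 11.5114 / 28.9914 = 0.3971
MRP = 10.32% − 3.50% = 6.82%
E(R) = R_f + β × MRP = 3.50% + 0.3971 × 6.82% = 6.21%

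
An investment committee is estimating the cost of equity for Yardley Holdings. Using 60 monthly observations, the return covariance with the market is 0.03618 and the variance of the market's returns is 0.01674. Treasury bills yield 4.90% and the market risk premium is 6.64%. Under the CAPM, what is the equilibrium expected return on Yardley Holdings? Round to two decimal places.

β = Cov(R_i, R_m) / Var(R_m) = 0.03618 / 0.01674 = 2.1613
E(R) = R_f + β × MRP = 4.90% + 2.1613 × 6.64% = 19.25%

19.25%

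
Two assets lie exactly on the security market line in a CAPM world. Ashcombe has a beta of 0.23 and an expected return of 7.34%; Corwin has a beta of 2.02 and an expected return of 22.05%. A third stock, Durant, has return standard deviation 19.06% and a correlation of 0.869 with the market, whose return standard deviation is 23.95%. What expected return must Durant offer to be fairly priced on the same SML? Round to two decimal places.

11.13%

MRP = (22.05% − 7.34%) / (2.02 − 0.23) = 8.2179%
R_f = 7.34% − 0.23 × 8.2179% = 5.4499%
β_Durant = ρ·σ_i/σ_m = 0.869 × 19.06 / 23.95 = 0.6916
E(R_Durant) = R_f + β × MRP = 5.4499% + 0.6916 × 8.2179% = 11.13%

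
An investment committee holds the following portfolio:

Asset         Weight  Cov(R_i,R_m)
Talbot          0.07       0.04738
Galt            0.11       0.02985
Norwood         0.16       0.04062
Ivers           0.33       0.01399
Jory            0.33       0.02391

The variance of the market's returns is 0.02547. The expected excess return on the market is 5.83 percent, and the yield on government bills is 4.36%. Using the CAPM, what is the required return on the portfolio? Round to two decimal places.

10.22%

β_Talbot = 0.04738 / 0.02547 = 1.8602
β_Galt = 0.02985 / 0.02547 = 1.1720
β_Norwood = 0.04062 / 0.02547 = 1.5948
β_Ivers = 0.01399 / 0.02547 = 0.5493
β_Jory = 0.02391 / 0.02547 = 0.9388
β_P = Σ w_i β_i = 0.07×1.8602 + 0.11×1.1720 + 0.16×1.5948 + 0.33×0.5493 + 0.33×0.9388 = 1.0054
E(R_P) = R_f + β_P × MRP = 4.36% + 1.0054 × 5.83% = 10.22%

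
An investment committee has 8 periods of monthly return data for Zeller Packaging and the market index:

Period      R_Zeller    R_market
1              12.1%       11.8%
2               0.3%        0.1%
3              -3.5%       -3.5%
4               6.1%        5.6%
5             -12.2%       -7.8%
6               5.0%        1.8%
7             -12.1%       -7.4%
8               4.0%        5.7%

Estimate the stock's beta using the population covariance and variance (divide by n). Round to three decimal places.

1.233

Mean R_i = (12.1 + 0.3 − 3.5 + 6.1 − 12.2 + 5.0 − 12.1 + 4.0) / 8 = -0.0375%
Mean R_m = (11.8 + 0.1 − 3.5 + 5.6 − 7.8 + 1.8 − 7.4 + 5.7) / 8 = 0.7875%
Σ(R_i − R̄_i)(R_m − R̄_m) = 405.9563  ⇒  Cov = 405.9563 / 8 = 50.7445
Σ(R_m − R̄_m)² = 329.2288  ⇒  Var(R_m) = 329.2288 / 8 = 41.1536
β = Cov / Var(R_m) = 50.7445 / 41.1536 = 1.2331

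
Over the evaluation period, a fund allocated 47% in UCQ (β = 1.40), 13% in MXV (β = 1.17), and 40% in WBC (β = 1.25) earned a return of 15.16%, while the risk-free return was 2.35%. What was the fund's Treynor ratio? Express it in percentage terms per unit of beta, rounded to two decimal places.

9.78%

β_P = 0.47×1.40 + 0.13×1.17 + 0.40×1.25 = 1.3101
Treynor = (R_P − R_f) / β_P = (15.16% − 2.35%) / 1.3101 = 12.81% / 1.3101 = 9.78%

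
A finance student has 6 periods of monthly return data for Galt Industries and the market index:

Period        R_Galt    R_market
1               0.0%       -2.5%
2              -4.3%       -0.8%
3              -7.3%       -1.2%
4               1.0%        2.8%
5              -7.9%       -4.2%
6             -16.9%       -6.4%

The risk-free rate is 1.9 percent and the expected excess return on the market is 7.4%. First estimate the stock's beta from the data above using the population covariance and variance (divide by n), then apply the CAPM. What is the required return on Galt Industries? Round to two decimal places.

14.41%

Mean R_i = (0.0 − 4.3 − 7.3 + 1.0 − 7.9 − 16.9) / 6 = -5.9000%
Mean R_m = (-2.5 − 0.8 − 1.2 + 2.8 − 4.2 − 6.4) / 6 = -2.0500%
Σ(R_i − R̄_i)(R_m − R̄_m) = 83.7700  ⇒  Cov = 83.7700 / 6 = 13.9617
Σ(R_m − R̄_m)² = 49.5550  ⇒  Var(R_m) = 49.5550 / 6 = 8.2592
β = Cov / Var(R_m) = 13.9617 / 8.2592 = 1.6904
E(R) = R_f + β × MRP = 1.9% + 1.6904 × 7.4% = 14.41%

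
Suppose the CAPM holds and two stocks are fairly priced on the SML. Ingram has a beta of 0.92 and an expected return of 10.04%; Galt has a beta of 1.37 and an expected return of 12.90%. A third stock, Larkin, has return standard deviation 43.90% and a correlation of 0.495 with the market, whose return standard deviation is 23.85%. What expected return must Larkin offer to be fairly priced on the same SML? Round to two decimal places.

9.98%

MRP = (12.90% − 10.04%) / (1.37 − 0.92) = 6.3556%
R_f = 10.04% − 0.92 × 6.3556% = 4.1928%
β_Larkin = ρ·σ_i/σ_m = 0.495 × 43.90 / 23.85 = 0.9111
E(R_Larkin) = R_f + β × MRP = 4.1928% + 0.9111 × 6.3556% = 9.98%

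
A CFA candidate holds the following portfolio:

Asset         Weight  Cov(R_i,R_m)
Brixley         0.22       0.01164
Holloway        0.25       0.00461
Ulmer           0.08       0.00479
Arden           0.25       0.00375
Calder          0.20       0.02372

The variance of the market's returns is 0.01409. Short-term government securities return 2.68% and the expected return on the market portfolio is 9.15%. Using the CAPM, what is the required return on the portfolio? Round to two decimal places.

β_Brixley = 0.01164 / 0.01409 = 0.8261
β_Holloway = 0.00461 / 0.01409 = 0.3272
β_Ulmer = 0.00479 / 0.01409 = 0.3400
β_Arden = 0.00375 / 0.01409 = 0.2661
β_Calder = 0.02372 / 0.01409 = 1.6835
β_P = Σ w_i β_i = 0.22×0.8261 + 0.25×0.3272 + 0.08×0.3400 + 0.25×0.2661 + 0.20×1.6835 = 0.6940
MRP = 9.15% − 2.68% = 6.47%
E(R_P) = R_f + β_P × MRP = 2.68% + 0.6940 × 6.47% = 7.17%

7.17%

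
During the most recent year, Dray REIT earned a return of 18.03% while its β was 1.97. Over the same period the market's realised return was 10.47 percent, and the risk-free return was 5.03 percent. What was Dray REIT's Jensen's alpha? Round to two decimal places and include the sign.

+2.28%

Market excess return = 10.47% − 5.03% = 5.44%
CAPM benchmark = R_f + β(R_m − R_f) = 5.03% + 1.97 × 5.44% = 15.7468%
α = actual − benchmark = 18.03% − 15.7468% = +2.28%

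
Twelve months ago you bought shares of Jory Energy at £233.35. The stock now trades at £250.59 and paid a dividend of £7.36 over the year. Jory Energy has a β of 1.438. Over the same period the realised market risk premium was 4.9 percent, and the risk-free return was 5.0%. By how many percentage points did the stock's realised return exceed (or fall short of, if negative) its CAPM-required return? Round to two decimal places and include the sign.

-1.50%

Realised HPR = (P1 + D1 − P0) / P0 = (250.59 + 7.36 − 233.35) / 233.35 = 24.60 / 233.35 = 10.5421%
CAPM required = R_f + β·MRP = 5.0% + 1.438 × 4.9% = 12.0462%
α = realised − required = 10.5421% − 12.0462% = -1.50%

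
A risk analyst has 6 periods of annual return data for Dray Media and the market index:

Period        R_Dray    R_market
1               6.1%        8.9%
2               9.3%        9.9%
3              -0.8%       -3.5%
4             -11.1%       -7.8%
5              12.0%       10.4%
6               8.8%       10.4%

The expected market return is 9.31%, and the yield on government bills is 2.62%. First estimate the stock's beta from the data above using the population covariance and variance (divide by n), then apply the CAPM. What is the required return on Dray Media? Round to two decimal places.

9.40%

Mean R_i = (6.1 + 9.3 − 0.8 − 11.1 + 12.0 + 8.8) / 6 = 4.0500%
Mean R_m = (8.9 + 9.9 − 3.5 − 7.8 + 10.4 + 10.4) / 6 = 4.7167%
Σ(R_i − R̄_i)(R_m − R̄_m) = 337.4450  ⇒  Cov = 337.4450 / 6 = 56.2408
Σ(R_m − R̄_m)² = 333.1483  ⇒  Var(R_m) = 333.1483 / 6 = 55.5247
β = Cov / Var(R_m) = 56.2408 / 55.5247 = 1.0129
MRP = 9.31% − 2.62% = 6.69%
E(R) = R_f + β × MRP = 2.62% + 1.0129 × 6.69% = 9.40%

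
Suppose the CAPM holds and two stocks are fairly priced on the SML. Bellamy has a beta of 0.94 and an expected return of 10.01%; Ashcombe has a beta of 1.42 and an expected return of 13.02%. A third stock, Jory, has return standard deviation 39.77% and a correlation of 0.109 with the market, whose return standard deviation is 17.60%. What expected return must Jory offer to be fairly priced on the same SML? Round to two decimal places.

5.66%

MRP = (13.02% − 10.01%) / (1.42 − 0.94) = 6.2708%
R_f = 10.01% − 0.94 × 6.2708% = 4.1154%
β_Jory = ρ·σ_i/σ_m = 0.109 × 39.77 / 17.60 = 0.2463
E(R_Jory) = R_f + β × MRP = 4.1154% + 0.2463 × 6.2708% = 5.66%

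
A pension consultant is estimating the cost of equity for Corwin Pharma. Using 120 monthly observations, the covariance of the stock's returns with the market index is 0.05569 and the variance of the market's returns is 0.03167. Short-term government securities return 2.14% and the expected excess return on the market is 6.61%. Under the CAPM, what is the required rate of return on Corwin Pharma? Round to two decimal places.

β = Cov(R_i, R_m) / Var(R_m) = 0.05569 / 0.03167 = 1.7584
E(R) = R_f + β × MRP = 2.14% + 1.7584 × 6.61% = 13.76%

13.76%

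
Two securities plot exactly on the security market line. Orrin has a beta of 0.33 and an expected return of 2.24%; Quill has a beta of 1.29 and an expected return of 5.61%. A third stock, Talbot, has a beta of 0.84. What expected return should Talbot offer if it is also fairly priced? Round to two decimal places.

4.03%

MRP (SML slope) = (5.61% − 2.24%) / (1.29 − 0.33) = 3.37% / 0.96 = 3.5104%
R_f (intercept) = 2.24% − 0.33 × 3.5104% = 1.0816%
E(R_Talbot) = R_f + β × MRP = 1.0816% + 0.84 × 3.5104% = 4.03%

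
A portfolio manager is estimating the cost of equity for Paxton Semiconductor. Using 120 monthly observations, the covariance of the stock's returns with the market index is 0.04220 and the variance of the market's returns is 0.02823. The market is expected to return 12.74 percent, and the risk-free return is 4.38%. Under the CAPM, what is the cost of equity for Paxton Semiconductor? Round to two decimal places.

16.88%

β = Cov(R_i, R_m) / Var(R_m) = 0.04220 / 0.02823 = 1.4949
MRP = 12.74% − 4.38% = 8.36%
E(R) = R_f + β × MRP = 4.38% + 1.4949 × 8.36% = 16.88%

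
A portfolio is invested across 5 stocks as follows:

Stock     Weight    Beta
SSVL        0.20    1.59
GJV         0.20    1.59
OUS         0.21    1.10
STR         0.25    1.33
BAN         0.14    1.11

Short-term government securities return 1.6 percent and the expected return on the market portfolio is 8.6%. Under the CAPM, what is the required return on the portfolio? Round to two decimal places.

11.08%

β_P = Σ w_i β_i = 0.20×1.59 + 0.20×1.59 + 0.21×1.10 + 0.25×1.33 + 0.14×1.11 = 1.3549
MRP = 8.6% − 1.6% = 7.00%
E(R_P) = R_f + β_P × MRP = 1.6% + 1.3549 × 7.0% = 11.08%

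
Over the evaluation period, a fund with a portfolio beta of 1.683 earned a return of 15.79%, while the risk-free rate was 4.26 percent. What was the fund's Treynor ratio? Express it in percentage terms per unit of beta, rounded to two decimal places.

Treynor = (R_P − R_f) / β_P = (15.79% − 4.26%) / 1.6830 = 11.53% / 1.6830 = 6.85%

6.85%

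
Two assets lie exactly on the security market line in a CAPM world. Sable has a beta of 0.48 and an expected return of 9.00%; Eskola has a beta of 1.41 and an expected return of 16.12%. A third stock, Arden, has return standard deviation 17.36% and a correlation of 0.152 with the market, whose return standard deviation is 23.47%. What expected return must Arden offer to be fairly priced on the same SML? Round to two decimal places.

MRP = (16.12% − 9.00%) / (1.41 − 0.48) = 7.6559%
R_f = 9.00% − 0.48 × 7.6559% = 5.3252%
β_Arden = ρ·σ_i/σ_m = 0.152 × 17.36 / 23.47 = 0.1124
E(R_Arden) = R_f + β × MRP = 5.3252% + 0.1124 × 7.6559% = 6.19%

6.19%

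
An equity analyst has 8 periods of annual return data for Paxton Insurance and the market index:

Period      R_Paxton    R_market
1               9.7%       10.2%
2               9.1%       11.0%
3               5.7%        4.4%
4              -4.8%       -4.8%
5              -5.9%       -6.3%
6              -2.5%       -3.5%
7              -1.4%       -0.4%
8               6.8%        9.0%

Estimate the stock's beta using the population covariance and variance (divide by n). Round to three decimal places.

0.891

Mean R_i = (9.7 + 9.1 + 5.7 − 4.8 − 5.9 − 2.5 − 1.4 + 6.8) / 8 = 2.0875%
Mean R_m = (10.2 + 11.0 + 4.4 − 4.8 − 6.3 − 3.5 − 0.4 + 9.0) / 8 = 2.4500%
Σ(R_i − R̄_i)(R_m − R̄_m) = 313.9250  ⇒  Cov = 313.9250 / 8 = 39.2406
Σ(R_m − R̄_m)² = 352.5200  ⇒  Var(R_m) = 352.5200 / 8 = 44.0650
β = Cov / Var(R_m) = 39.2406 / 44.0650 = 0.8905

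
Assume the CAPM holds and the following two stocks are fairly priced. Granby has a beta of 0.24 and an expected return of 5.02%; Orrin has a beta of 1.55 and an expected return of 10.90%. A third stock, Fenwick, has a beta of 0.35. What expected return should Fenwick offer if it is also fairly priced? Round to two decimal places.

MRP (SML slope) = (10.90% − 5.02%) / (1.55 − 0.24) = 5.88% / 1.31 = 4.4885%
R_f (intercept) = 5.02% − 0.24 × 4.4885% = 3.9428%
E(R_Fenwick) = R_f + β × MRP = 3.9428% + 0.35 × 4.4885% = 5.51%

5.51%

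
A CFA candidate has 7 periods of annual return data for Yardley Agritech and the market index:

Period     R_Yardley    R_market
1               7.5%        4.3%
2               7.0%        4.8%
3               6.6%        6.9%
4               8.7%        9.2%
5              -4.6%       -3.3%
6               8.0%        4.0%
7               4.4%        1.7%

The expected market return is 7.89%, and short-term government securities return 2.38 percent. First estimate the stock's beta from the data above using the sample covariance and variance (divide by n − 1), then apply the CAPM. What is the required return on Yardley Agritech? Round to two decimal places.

8.07%

Mean R_i = (7.5 + 7.0 + 6.6 + 8.7 − 4.6 + 8.0 + 4.4) / 7 = 5.3714%
Mean R_m = (4.3 + 4.8 + 6.9 + 9.2 − 3.3 + 4.0 + 1.7) / 7 = 3.9429%
Σ(R_i − R̄_i)(R_m − R̄_m) = 97.8386  ⇒  Cov = 97.8386 / 6 = 16.3064
Σ(R_m − R̄_m)² = 94.7371  ⇒  Var(R_m) = 94.7371 / 6 = 15.7895
β = Cov / Var(R_m) = 16.3064 / 15.7895 = 1.0327
MRP = 7.89% − 2.38% = 5.51%
E(R) = R_f + β × MRP = 2.38% + 1.0327 × 5.51% = 8.07%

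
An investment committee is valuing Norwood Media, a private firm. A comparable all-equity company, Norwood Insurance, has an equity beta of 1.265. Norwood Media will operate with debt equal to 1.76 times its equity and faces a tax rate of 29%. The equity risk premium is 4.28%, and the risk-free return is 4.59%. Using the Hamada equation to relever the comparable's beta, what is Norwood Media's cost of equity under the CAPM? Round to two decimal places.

16.77%

β_L = β_U × [1 + (1 − t)(D/E)] = 1.265 × [1 + (1 − 0.29) × 1.76]
    = 1.265 × [1 + 0.71 × 1.76] = 1.265 × 2.2496 = 2.8457
E(R) = R_f + β_L × MRP = 4.59% + 2.8457 × 4.28% = 16.77%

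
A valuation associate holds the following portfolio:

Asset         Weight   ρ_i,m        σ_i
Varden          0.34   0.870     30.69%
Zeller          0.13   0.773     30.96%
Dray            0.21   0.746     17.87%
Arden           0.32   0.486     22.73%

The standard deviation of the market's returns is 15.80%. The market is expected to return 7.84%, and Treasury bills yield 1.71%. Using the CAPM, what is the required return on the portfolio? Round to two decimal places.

β_Varden = 0.870 × 30.69% / 15.80% = 1.6899
β_Zeller = 0.773 × 30.96% / 15.80% = 1.5147
β_Dray = 0.746 × 17.87% / 15.80% = 0.8437
β_Arden = 0.486 × 22.73% / 15.80% = 0.6992
β_P = Σ w_i β_i = 0.34×1.6899 + 0.13×1.5147 + 0.21×0.8437 + 0.32×0.6992 = 1.1724
MRP = 7.84% − 1.71% = 6.13%
E(R_P) = R_f + β_P × MRP = 1.71% + 1.1724 × 6.13% = 8.90%

8.90%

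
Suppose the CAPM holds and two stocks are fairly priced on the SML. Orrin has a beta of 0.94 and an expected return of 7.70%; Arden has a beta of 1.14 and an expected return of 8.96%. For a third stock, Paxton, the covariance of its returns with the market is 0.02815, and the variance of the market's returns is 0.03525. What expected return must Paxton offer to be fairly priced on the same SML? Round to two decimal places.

6.81%

MRP = (8.96% − 7.70%) / (1.14 − 0.94) = 6.3000%
R_f = 7.70% − 0.94 × 6.3000% = 1.7780%
β_Paxton = Cov / Var(R_m) = 0.02815 / 0.03525 = 0.7986
E(R_Paxton) = R_f + β × MRP = 1.7780% + 0.7986 × 6.3000% = 6.81%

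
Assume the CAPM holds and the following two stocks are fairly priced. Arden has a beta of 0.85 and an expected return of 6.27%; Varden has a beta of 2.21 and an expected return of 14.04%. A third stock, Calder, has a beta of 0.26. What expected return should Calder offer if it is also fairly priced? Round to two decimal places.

MRP (SML slope) = (14.04% − 6.27%) / (2.21 − 0.85) = 7.77% / 1.36 = 5.7132%
R_f (intercept) = 6.27% − 0.85 × 5.7132% = 1.4138%
E(R_Calder) = R_f + β × MRP = 1.4138% + 0.26 × 5.7132% = 2.90%

2.90%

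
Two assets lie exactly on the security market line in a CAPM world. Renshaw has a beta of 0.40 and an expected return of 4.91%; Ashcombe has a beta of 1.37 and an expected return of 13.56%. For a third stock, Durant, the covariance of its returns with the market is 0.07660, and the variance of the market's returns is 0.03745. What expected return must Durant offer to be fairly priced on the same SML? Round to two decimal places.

19.58%

MRP = (13.56% − 4.91%) / (1.37 − 0.40) = 8.9175%
R_f = 4.91% − 0.40 × 8.9175% = 1.3430%
β_Durant = Cov / Var(R_m) = 0.07660 / 0.03745 = 2.0454
E(R_Durant) = R_f + β × MRP = 1.3430% + 2.0454 × 8.9175% = 19.58%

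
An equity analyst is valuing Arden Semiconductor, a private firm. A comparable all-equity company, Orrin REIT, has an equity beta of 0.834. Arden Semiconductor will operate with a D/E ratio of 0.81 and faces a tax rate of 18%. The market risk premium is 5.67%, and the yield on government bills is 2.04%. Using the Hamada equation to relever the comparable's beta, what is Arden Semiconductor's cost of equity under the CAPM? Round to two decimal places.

9.91%

β_L = β_U × [1 + (1 − t)(D/E)] = 0.834 × [1 + (1 − 0.18) × 0.81]
    = 0.834 × [1 + 0.82 × 0.81] = 0.834 × 1.6642 = 1.3879
E(R) = R_f + β_L × MRP = 2.04% + 1.3879 × 5.67% = 9.91%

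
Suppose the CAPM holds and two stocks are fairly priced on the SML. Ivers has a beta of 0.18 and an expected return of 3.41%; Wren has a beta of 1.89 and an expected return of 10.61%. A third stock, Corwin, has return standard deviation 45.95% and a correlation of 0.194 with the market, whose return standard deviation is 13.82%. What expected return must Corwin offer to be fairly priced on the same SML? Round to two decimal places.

MRP = (10.61% − 3.41%) / (1.89 − 0.18) = 4.2105%
R_f = 3.41% − 0.18 × 4.2105% = 2.6521%
β_Corwin = ρ·σ_i/σ_m = 0.194 × 45.95 / 13.82 = 0.6450
E(R_Corwin) = R_f + β × MRP = 2.6521% + 0.6450 × 4.2105% = 5.37%

5.37%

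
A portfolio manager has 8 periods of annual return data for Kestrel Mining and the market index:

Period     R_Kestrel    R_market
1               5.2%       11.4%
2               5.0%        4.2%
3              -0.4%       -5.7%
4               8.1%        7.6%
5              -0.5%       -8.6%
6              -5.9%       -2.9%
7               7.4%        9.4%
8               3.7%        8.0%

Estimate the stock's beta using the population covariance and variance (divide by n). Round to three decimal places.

Mean R_i = (5.2 + 5.0 − 0.4 + 8.1 − 0.5 − 5.9 + 7.4 + 3.7) / 8 = 2.8250%
Mean R_m = (11.4 + 4.2 − 5.7 + 7.6 − 8.6 − 2.9 + 9.4 + 8.0) / 8 = 2.9250%
Σ(R_i − R̄_i)(R_m − R̄_m) = 198.5850  ⇒  Cov = 198.5850 / 8 = 24.8231
Σ(R_m − R̄_m)² = 404.1350  ⇒  Var(R_m) = 404.1350 / 8 = 50.5169
β = Cov / Var(R_m) = 24.8231 / 50.5169 = 0.4914

0.491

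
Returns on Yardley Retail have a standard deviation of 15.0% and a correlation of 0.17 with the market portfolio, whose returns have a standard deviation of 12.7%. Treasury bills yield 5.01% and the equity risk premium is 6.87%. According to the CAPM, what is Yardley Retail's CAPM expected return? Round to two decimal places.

β = ρ × σ_i / σ_m = 0.17 × 15.0% / 12.7% = 0.2008
E(R) = 5.01% + 0.2008 × 6.87% = 6.39%

6.39%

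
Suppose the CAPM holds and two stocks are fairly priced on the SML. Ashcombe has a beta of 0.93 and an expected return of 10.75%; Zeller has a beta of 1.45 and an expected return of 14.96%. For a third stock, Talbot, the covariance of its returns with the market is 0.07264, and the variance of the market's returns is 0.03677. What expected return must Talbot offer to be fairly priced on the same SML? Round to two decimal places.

19.21%

MRP = (14.96% − 10.75%) / (1.45 − 0.93) = 8.0962%
R_f = 10.75% − 0.93 × 8.0962% = 3.2205%
β_Talbot = Cov / Var(R_m) = 0.07264 / 0.03677 = 1.9755
E(R_Talbot) = R_f + β × MRP = 3.2205% + 1.9755 × 8.0962% = 19.21%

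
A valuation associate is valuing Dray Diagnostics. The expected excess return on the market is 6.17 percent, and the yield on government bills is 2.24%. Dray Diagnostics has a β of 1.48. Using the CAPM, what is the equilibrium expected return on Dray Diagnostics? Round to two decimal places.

E(R) = R_f + β × MRP = 2.24% + 1.48 × 6.17% = 11.37%

11.37%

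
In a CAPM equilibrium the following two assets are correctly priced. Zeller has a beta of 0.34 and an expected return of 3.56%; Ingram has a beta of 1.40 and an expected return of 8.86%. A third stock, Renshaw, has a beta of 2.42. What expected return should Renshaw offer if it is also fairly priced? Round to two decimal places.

MRP (SML slope) = (8.86% − 3.56%) / (1.40 − 0.34) = 5.30% / 1.06 = 5.0000%
R_f (intercept) = 3.56% − 0.34 × 5.0000% = 1.8600%
E(R_Renshaw) = R_f + β × MRP = 1.8600% + 2.42 × 5.0000% = 13.96%

13.96%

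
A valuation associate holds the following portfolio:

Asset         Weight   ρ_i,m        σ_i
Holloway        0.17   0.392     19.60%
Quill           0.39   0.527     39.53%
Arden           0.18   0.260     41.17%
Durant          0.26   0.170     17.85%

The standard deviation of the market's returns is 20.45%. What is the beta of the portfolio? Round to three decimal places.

0.594

β_Holloway = 0.392 × 19.60% / 20.45% = 0.3757
β_Quill = 0.527 × 39.53% / 20.45% = 1.0187
β_Arden = 0.260 × 41.17% / 20.45% = 0.5234
β_Durant = 0.170 × 17.85% / 20.45% = 0.1484
β_P = Σ w_i β_i = 0.17×0.3757 + 0.39×1.0187 + 0.18×0.5234 + 0.26×0.1484 = 0.5940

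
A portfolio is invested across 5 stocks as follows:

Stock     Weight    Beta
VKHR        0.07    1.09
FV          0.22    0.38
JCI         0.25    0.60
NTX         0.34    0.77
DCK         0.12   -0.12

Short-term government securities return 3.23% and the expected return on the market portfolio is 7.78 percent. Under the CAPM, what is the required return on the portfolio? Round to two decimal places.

5.77%

β_P = Σ w_i β_i = 0.07×1.09 + 0.22×0.38 + 0.25×0.60 + 0.34×0.77 + 0.12×-0.12 = 0.5573
MRP = 7.78% − 3.23% = 4.55%
E(R_P) = R_f + β_P × MRP = 3.23% + 0.5573 × 4.55% = 5.77%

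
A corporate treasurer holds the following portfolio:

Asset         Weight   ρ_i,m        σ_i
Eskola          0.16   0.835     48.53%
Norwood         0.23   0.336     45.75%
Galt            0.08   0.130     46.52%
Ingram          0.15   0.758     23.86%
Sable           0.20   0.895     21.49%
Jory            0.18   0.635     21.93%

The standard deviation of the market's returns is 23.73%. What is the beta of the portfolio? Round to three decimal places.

0.825

β_Eskola = 0.835 × 48.53% / 23.73% = 1.7077
β_Norwood = 0.336 × 45.75% / 23.73% = 0.6478
β_Galt = 0.130 × 46.52% / 23.73% = 0.2549
β_Ingram = 0.758 × 23.86% / 23.73% = 0.7622
β_Sable = 0.895 × 21.49% / 23.73% = 0.8105
β_Jory = 0.635 × 21.93% / 23.73% = 0.5868
β_P = Σ w_i β_i = 0.16×1.7077 + 0.23×0.6478 + 0.08×0.2549 + 0.15×0.7622 + 0.20×0.8105 + 0.18×0.5868 = 0.8247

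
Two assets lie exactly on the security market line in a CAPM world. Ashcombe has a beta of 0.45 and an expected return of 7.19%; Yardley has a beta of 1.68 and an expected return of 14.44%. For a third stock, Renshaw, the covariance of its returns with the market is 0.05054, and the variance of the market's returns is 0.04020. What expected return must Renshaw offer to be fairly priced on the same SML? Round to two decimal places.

11.95%

MRP = (14.44% − 7.19%) / (1.68 − 0.45) = 5.8943%
R_f = 7.19% − 0.45 × 5.8943% = 4.5376%
β_Renshaw = Cov / Var(R_m) = 0.05054 / 0.04020 = 1.2572
E(R_Renshaw) = R_f + β × MRP = 4.5376% + 1.2572 × 5.8943% = 11.95%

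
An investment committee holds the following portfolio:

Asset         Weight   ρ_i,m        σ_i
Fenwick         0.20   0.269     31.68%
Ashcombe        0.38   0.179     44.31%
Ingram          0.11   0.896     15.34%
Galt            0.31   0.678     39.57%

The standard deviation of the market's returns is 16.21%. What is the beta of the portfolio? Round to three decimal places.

β_Fenwick = 0.269 × 31.68% / 16.21% = 0.5257
β_Ashcombe = 0.179 × 44.31% / 16.21% = 0.4893
β_Ingram = 0.896 × 15.34% / 16.21% = 0.8479
β_Galt = 0.678 × 39.57% / 16.21% = 1.6551
β_P = Σ w_i β_i = 0.20×0.5257 + 0.38×0.4893 + 0.11×0.8479 + 0.31×1.6551 = 0.8974

0.897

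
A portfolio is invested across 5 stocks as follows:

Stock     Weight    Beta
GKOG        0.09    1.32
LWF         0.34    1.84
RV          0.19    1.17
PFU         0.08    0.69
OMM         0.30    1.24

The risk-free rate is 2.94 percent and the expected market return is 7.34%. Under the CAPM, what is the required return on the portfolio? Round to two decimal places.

9.07%

β_P = Σ w_i β_i = 0.09×1.32 + 0.34×1.84 + 0.19×1.17 + 0.08×0.69 + 0.30×1.24 = 1.3939
MRP = 7.34% − 2.94% = 4.40%
E(R_P) = R_f + β_P × MRP = 2.94% + 1.3939 × 4.40% = 9.07%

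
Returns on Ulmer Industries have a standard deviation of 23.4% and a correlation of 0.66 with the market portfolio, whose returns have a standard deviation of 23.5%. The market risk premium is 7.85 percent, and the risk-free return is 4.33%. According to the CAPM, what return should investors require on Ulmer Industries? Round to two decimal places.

β = ρ × σ_i / σ_m = 0.66 × 23.4% / 23.5% = 0.6572
E(R) = 4.33% + 0.6572 × 7.85% = 9.49%

9.49%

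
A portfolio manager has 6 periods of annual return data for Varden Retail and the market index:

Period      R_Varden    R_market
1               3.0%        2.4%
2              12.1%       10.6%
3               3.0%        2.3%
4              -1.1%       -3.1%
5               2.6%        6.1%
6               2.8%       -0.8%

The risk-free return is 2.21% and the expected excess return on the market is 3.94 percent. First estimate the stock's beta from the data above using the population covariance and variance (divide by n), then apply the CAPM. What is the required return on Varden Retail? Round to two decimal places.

Mean R_i = (3.0 + 12.1 + 3.0 − 1.1 + 2.6 + 2.8) / 6 = 3.7333%
Mean R_m = (2.4 + 10.6 + 2.3 − 3.1 + 6.1 − 0.8) / 6 = 2.9167%
Σ(R_i − R̄_i)(R_m − R̄_m) = 94.0567  ⇒  Cov = 94.0567 / 6 = 15.6761
Σ(R_m − R̄_m)² = 119.8283  ⇒  Var(R_m) = 119.8283 / 6 = 19.9714
β = Cov / Var(R_m) = 15.6761 / 19.9714 = 0.7849
E(R) = R_f + β × MRP = 2.21% + 0.7849 × 3.94% = 5.30%

5.30%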